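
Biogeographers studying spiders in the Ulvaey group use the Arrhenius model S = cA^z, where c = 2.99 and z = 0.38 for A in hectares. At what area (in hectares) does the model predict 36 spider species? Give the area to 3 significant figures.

698 hectares

36 = 2.99 × A^0.38  ⇒  A^0.38 = 36/2.99 = 12.04
ln A = ln(12.04) / 0.38 = 2.4882 / 0.38 = 6.5480
A = e^6.5480 ≈ 697.9 hectares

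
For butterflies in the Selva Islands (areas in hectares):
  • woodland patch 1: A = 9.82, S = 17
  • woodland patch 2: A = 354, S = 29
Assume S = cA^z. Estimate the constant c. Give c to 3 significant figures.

12.1

z = ln(S₂/S₁) / ln(A₂/A₁) = ln(29/17) / ln(354/9.82) = 0.5341 / 3.5849 = 0.1490
c = S₁ / A₁^z = 17 / 9.82^0.1490 = 17 / 1.405 = 12.1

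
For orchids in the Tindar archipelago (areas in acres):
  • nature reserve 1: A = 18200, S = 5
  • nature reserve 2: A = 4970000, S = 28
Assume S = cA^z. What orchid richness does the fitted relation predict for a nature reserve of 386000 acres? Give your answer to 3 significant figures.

12.8

z = ln(28/5) / ln(4970000/18200) = 1.7228 / 5.6098 = 0.3071
c = 5 / 18200^0.3071 = 5 / 20.34 = 0.2459
S₃ = 0.2459 × 386000^0.3071 = 0.2459 × 51.96 ≈ 12.77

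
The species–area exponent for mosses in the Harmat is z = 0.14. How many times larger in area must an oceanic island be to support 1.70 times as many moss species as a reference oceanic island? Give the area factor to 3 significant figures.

44.3

(A₂/A₁)^0.14 = 1.7, so A₂/A₁ = 1.7^(1/0.14) = 1.7^7.143
ln(A₂/A₁) = ln 1.7 / 0.14 = 0.5306 / 0.14 = 3.7902
A₂/A₁ = e^3.7902 ≈ 44.27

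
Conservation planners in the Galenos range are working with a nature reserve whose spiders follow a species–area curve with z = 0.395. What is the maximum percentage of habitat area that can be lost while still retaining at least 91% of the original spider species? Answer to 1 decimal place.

21.2%

Need (A_new/A_old)^0.395 = 0.91, so A_new/A_old = 0.91^(1/0.395) = 0.91^2.532
ln(A_new/A_old) = ln 0.91 / 0.395 = -0.0943 / 0.395 = -0.2388
A_new/A_old = e^-0.2388 ≈ 0.7876
Fraction that can be lost = 1 − 0.7876 = 0.2124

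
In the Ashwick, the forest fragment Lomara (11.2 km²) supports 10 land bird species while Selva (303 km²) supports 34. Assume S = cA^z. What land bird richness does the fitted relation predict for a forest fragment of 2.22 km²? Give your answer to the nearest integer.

5

z = ln(34/10) / ln(303/11.2) = 1.2238 / 3.2978 = 0.3711
c = 10 / 11.2^0.3711 = 10 / 2.451 = 4.08
S₃ = 4.08 × 2.22^0.3711 = 4.08 × 1.344 ≈ 5.485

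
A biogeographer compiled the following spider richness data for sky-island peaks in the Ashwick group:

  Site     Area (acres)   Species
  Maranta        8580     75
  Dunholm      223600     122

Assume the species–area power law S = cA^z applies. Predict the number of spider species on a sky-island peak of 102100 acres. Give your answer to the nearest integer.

109

z = ln(122/75) / ln(223600/8580) = 0.4865 / 3.2604 = 0.1492
c = 75 / 8580^0.1492 = 75 / 3.863 = 19.41
S₃ = 19.41 × 102100^0.1492 = 19.41 × 5.591 ≈ 108.5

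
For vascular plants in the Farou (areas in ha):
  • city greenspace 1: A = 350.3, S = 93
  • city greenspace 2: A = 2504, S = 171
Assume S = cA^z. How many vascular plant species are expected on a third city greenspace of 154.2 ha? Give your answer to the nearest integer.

72

z = ln(171/93) / ln(2504/350.3) = 0.6091 / 1.9669 = 0.3097
c = 93 / 350.3^0.3097 = 93 / 6.137 = 15.16
S₃ = 15.16 × 154.2^0.3097 = 15.16 × 4.76 ≈ 72.13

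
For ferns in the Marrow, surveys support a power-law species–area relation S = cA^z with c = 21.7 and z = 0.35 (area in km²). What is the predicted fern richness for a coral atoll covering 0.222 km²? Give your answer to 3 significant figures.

S = 21.7 × 0.222^0.35 = 21.7 × 0.5905 ≈ 12.81

12.8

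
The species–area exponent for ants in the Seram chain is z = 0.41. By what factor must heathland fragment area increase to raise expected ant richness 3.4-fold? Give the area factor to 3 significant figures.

19.8

(A₂/A₁)^0.41 = 3.4, so A₂/A₁ = 3.4^(1/0.41) = 3.4^2.439
ln(A₂/A₁) = ln 3.4 / 0.41 = 1.2238 / 0.41 = 2.9848
A₂/A₁ = e^2.9848 ≈ 19.78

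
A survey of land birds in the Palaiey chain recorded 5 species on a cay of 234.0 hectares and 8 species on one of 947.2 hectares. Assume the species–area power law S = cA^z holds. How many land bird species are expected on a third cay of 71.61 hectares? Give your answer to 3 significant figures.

3.36

z = ln(8/5) / ln(947.2/234) = 0.4700 / 1.3982 = 0.3362
c = 5 / 234^0.3362 = 5 / 6.258 = 0.799
S₃ = 0.799 × 71.61^0.3362 = 0.799 × 4.203 ≈ 3.358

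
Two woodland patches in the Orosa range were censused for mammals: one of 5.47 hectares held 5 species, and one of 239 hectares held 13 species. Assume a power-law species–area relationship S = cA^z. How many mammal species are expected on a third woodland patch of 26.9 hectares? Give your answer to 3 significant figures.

7.48

z = ln(13/5) / ln(239/5.47) = 0.9555 / 3.7772 = 0.2530
c = 5 / 5.47^0.2530 = 5 / 1.537 = 3.253
S₃ = 3.253 × 26.9^0.2530 = 3.253 × 2.3 ≈ 7.481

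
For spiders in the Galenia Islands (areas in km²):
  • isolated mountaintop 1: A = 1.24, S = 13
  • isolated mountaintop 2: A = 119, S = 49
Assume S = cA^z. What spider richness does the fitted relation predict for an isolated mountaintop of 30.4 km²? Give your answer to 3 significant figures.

33.0

z = ln(49/13) / ln(119/1.24) = 1.3269 / 4.5640 = 0.2907
c = 13 / 1.24^0.2907 = 13 / 1.065 = 12.21
S₃ = 12.21 × 30.4^0.2907 = 12.21 × 2.698 ≈ 32.95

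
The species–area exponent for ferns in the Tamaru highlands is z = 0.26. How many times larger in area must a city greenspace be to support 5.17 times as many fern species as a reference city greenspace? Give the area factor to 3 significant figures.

555

(A₂/A₁)^0.26 = 5.17, so A₂/A₁ = 5.17^(1/0.26) = 5.17^3.846
ln(A₂/A₁) = ln 5.17 / 0.26 = 1.6429 / 0.26 = 6.3187
A₂/A₁ = e^6.3187 ≈ 554.9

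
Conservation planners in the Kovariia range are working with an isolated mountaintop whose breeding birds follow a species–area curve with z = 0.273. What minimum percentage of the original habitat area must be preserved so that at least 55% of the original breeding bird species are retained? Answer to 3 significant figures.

11.2%

Need (A_new/A_old)^0.273 = 0.55, so A_new/A_old = 0.55^(1/0.273) = 0.55^3.663
ln(A_new/A_old) = ln 0.55 / 0.273 = -0.5978 / 0.273 = -2.1899
A_new/A_old = e^-2.1899 ≈ 0.1119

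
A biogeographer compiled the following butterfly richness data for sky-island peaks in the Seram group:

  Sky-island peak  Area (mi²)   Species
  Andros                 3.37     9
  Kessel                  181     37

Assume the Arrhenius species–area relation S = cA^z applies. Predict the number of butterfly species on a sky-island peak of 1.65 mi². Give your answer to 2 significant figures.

7.0

z = ln(37/9) / ln(181/3.37) = 1.4137 / 3.9836 = 0.3549
c = 9 / 3.37^0.3549 = 9 / 1.539 = 5.848
S₃ = 5.848 × 1.65^0.3549 = 5.848 × 1.194 ≈ 6.985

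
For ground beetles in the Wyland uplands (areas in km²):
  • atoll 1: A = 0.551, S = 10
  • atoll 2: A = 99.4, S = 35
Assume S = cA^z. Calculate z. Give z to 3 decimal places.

Taking logs: ln S = ln c + z ln A, so z = (ln S₂ − ln S₁)/(ln A₂ − ln A₁).
z = ln(35/10) / ln(99.4/0.551) = ln(3.5) / ln(180.4) = 1.2528 / 5.1952 = 0.2411

0.241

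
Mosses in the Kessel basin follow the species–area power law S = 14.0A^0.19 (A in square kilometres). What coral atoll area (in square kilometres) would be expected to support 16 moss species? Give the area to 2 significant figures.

16 = 14 × A^0.19  ⇒  A^0.19 = 16/14 = 1.143
ln A = ln(1.143) / 0.19 = 0.1335 / 0.19 = 0.7028
A = e^0.7028 ≈ 2.019 square kilometres

2.0 square kilometres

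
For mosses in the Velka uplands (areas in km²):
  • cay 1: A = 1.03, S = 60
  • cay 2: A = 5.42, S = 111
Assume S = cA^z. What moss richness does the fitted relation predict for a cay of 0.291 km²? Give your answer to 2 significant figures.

38

z = ln(111/60) / ln(5.42/1.03) = 0.6152 / 1.6605 = 0.3705
c = 60 / 1.03^0.3705 = 60 / 1.011 = 59.35
S₃ = 59.35 × 0.291^0.3705 = 59.35 × 0.633 ≈ 37.56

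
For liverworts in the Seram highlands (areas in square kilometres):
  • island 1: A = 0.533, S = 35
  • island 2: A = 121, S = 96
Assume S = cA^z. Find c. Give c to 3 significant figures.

z = ln(S₂/S₁) / ln(A₂/A₁) = ln(96/35) / ln(121/0.533) = 1.0090 / 5.4250 = 0.1860
c = S₁ / A₁^z = 35 / 0.533^0.1860 = 35 / 0.8896 = 39.35

39.3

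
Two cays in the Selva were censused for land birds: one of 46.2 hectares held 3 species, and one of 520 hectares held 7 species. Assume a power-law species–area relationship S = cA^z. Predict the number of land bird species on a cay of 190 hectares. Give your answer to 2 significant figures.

4.9

z = ln(7/3) / ln(520/46.2) = 0.8473 / 2.4208 = 0.3500
c = 3 / 46.2^0.3500 = 3 / 3.825 = 0.7843
S₃ = 0.7843 × 190^0.3500 = 0.7843 × 6.274 ≈ 4.921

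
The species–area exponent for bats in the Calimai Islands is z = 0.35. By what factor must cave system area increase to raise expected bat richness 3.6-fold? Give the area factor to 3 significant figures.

38.9

(A₂/A₁)^0.35 = 3.6, so A₂/A₁ = 3.6^(1/0.35) = 3.6^2.857
ln(A₂/A₁) = ln 3.6 / 0.35 = 1.2809 / 0.35 = 3.6598
A₂/A₁ = e^3.6598 ≈ 38.85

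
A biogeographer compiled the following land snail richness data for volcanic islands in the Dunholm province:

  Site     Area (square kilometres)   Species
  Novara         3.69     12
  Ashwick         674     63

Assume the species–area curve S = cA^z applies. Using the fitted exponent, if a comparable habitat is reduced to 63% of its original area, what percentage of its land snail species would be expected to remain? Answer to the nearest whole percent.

86%

z = ln(63/12) / ln(674/3.69) = 1.6582 / 5.2076 = 0.3184
S_new/S_old = (A_new/A_old)^z = 0.63^0.3184 = exp(0.3184 × -0.4620) = 0.8632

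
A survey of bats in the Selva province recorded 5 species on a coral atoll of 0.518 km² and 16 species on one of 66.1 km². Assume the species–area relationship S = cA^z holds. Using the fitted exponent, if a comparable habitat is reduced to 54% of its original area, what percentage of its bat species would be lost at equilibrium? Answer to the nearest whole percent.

14%

z = ln(16/5) / ln(66.1/0.518) = 1.1632 / 4.8489 = 0.2399
S_new/S_old = (A_new/A_old)^z = 0.54^0.2399 = exp(0.2399 × -0.6162) = 0.8626
Fraction lost = 1 − 0.8626 = 0.1374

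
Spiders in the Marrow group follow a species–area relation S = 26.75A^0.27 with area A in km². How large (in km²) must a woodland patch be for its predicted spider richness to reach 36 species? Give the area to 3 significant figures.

3.00 km²

36 = 26.75 × A^0.27  ⇒  A^0.27 = 36/26.75 = 1.346
ln A = ln(1.346) / 0.27 = 0.2970 / 0.27 = 1.0999
A = e^1.0999 ≈ 3.004 km²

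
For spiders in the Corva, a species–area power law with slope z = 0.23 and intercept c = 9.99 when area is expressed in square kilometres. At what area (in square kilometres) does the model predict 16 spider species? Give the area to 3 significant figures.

16 = 9.99 × A^0.23  ⇒  A^0.23 = 16/9.99 = 1.602
ln A = ln(1.602) / 0.23 = 0.4710 / 0.23 = 2.0478
A = e^2.0478 ≈ 7.751 square kilometres

7.75 square kilometres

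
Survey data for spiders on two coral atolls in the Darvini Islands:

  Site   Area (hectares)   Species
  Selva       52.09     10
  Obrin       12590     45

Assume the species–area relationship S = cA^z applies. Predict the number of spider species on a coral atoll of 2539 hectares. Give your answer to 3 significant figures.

29.0

z = ln(45/10) / ln(12590/52.09) = 1.5041 / 5.4877 = 0.2741
c = 10 / 52.09^0.2741 = 10 / 2.955 = 3.384
S₃ = 3.384 × 2539^0.2741 = 3.384 × 8.573 ≈ 29.02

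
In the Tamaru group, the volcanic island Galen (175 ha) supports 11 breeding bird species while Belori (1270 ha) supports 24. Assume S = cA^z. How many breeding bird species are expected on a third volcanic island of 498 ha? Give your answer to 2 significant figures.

17

z = ln(24/11) / ln(1270/175) = 0.7802 / 1.9820 = 0.3936
c = 11 / 175^0.3936 = 11 / 7.637 = 1.44
S₃ = 1.44 × 498^0.3936 = 1.44 × 11.53 ≈ 16.6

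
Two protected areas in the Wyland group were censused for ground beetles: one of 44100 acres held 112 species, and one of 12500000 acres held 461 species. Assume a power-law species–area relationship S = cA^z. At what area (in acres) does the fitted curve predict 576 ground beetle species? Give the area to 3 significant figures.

30400000 acres

z = ln(461/112) / ln(12500000/44100) = 1.4149 / 5.6470 = 0.2506
c = 112 / 44100^0.2506 = 112 / 14.58 = 7.683
A = (576/7.683)^(1/0.2506) ⇒ ln A = ln(74.97)/0.2506 = 17.2301
A = e^17.2301 ≈ 30404425 acres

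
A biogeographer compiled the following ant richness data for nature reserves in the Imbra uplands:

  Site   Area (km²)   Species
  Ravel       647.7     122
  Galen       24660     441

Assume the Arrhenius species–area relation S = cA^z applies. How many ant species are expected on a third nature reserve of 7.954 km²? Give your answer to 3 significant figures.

25.8

z = ln(441/122) / ln(24660/647.7) = 1.2850 / 3.6395 = 0.3531
c = 122 / 647.7^0.3531 = 122 / 9.832 = 12.41
S₃ = 12.41 × 7.954^0.3531 = 12.41 × 2.08 ≈ 25.81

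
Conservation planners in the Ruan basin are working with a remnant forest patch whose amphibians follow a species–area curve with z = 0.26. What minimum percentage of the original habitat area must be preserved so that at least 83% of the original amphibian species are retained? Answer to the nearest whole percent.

49%

Need (A_new/A_old)^0.26 = 0.83, so A_new/A_old = 0.83^(1/0.26) = 0.83^3.846
ln(A_new/A_old) = ln 0.83 / 0.26 = -0.1863 / 0.26 = -0.7167
A_new/A_old = e^-0.7167 ≈ 0.4884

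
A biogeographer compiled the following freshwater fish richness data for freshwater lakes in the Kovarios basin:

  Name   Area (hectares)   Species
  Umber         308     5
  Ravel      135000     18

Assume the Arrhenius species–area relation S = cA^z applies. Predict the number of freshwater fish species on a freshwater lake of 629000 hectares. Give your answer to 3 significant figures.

24.9

z = ln(18/5) / ln(135000/308) = 1.2809 / 6.0829 = 0.2106
c = 5 / 308^0.2106 = 5 / 3.342 = 1.496
S₃ = 1.496 × 629000^0.2106 = 1.496 × 16.64 ≈ 24.89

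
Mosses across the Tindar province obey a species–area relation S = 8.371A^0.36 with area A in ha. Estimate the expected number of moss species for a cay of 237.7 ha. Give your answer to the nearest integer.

60

S = 8.371 × 237.7^0.36
ln S = ln 8.371 + 0.36 × ln 237.7 = 2.1248 + 0.36 × 5.4710 = 4.0943
S = e^4.0943 ≈ 60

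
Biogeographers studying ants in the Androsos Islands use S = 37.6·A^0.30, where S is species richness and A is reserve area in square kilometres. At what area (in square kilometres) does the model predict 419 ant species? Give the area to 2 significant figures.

3100 square kilometres

419 = 37.6 × A^0.3  ⇒  A^0.3 = 419/37.6 = 11.14
ln A = ln(11.14) / 0.3 = 2.4109 / 0.3 = 8.0362
A = e^8.0362 ≈ 3091 square kilometres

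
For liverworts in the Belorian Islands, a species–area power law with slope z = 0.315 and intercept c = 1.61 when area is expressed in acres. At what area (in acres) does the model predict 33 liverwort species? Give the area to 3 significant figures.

33 = 1.61 × A^0.315  ⇒  A^0.315 = 33/1.61 = 20.5
ln A = ln(20.5) / 0.315 = 3.0203 / 0.315 = 9.5882
A = e^9.5882 ≈ 14591 acres

14600 acres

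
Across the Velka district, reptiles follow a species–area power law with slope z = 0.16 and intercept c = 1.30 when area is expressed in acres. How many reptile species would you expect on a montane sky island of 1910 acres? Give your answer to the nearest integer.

4 species

S = 1.3 × 1910^0.16 = 1.3 × 3.349 ≈ 4.354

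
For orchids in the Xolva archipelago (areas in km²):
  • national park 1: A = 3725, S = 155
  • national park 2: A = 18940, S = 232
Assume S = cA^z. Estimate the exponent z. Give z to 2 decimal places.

Taking logs: ln S = ln c + z ln A, so z = (ln S₂ − ln S₁)/(ln A₂ − ln A₁).
z = ln(232/155) / ln(18940/3725) = ln(1.497) / ln(5.085) = 0.4033 / 1.6262 = 0.2480

0.25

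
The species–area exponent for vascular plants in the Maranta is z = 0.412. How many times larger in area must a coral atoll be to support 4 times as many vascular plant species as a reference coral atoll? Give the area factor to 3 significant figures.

(A₂/A₁)^0.412 = 4, so A₂/A₁ = 4^(1/0.412) = 4^2.427
ln(A₂/A₁) = ln 4 / 0.412 = 1.3863 / 0.412 = 3.3648
A₂/A₁ = e^3.3648 ≈ 28.93

28.9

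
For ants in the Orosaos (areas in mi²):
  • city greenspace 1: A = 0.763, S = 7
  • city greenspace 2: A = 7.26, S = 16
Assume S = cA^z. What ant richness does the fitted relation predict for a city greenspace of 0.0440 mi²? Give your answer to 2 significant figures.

2.5

z = ln(16/7) / ln(7.26/0.763) = 0.8267 / 2.2529 = 0.3669
c = 7 / 0.763^0.3669 = 7 / 0.9055 = 7.73
S₃ = 7.73 × 0.044^0.3669 = 7.73 × 0.3179 ≈ 2.457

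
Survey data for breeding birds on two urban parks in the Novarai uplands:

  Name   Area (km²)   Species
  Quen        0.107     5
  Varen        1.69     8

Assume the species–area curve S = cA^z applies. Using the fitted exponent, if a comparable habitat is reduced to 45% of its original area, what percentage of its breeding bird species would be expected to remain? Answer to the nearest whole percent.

z = ln(8/5) / ln(1.69/0.107) = 0.4700 / 2.7597 = 0.1703
S_new/S_old = (A_new/A_old)^z = 0.45^0.1703 = exp(0.1703 × -0.7985) = 0.8728

87%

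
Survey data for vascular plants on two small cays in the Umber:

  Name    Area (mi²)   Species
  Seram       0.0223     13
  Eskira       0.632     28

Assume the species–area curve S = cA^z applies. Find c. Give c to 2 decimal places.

z = ln(S₂/S₁) / ln(A₂/A₁) = ln(28/13) / ln(0.632/0.0223) = 0.7673 / 3.3443 = 0.2294
c = S₁ / A₁^z = 13 / 0.0223^0.2294 = 13 / 0.4179 = 31.11

31.11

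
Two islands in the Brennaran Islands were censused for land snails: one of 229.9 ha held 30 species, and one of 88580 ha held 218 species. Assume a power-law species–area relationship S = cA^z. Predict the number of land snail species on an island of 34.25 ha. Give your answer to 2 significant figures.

16

z = ln(218/30) / ln(88580/229.9) = 1.9833 / 5.9540 = 0.3331
c = 30 / 229.9^0.3331 = 30 / 6.118 = 4.903
S₃ = 4.903 × 34.25^0.3331 = 4.903 × 3.245 ≈ 15.91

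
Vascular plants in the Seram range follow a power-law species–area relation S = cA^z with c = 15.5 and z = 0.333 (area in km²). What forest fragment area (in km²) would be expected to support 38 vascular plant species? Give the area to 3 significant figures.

38 = 15.5 × A^0.333  ⇒  A^0.333 = 38/15.5 = 2.452
ln A = ln(2.452) / 0.333 = 0.8967 / 0.333 = 2.6929
A = e^2.6929 ≈ 14.77 km²

14.8 km²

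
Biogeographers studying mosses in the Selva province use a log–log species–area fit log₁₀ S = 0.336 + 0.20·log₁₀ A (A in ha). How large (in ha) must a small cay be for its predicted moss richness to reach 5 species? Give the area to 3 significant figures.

5 = 2.168 × A^0.2  ⇒  A^0.2 = 5/2.168 = 2.307
ln A = ln(2.307) / 0.2 = 0.8358 / 0.2 = 4.1788
A = e^4.1788 ≈ 65.29 ha

65.3 ha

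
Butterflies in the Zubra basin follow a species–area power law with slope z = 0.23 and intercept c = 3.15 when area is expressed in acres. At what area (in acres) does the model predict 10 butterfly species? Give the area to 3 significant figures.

10 = 3.15 × A^0.23  ⇒  A^0.23 = 10/3.15 = 3.175
ln A = ln(3.175) / 0.23 = 1.1552 / 0.23 = 5.0225
A = e^5.0225 ≈ 151.8 acres

152 acres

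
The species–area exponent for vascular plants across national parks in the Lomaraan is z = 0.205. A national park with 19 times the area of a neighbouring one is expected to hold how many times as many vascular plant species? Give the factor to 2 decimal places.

1.83

S₂/S₁ = (A₂/A₁)^z = 19^0.205
ln(S₂/S₁) = 0.205 × ln 19 = 0.205 × 2.9444 = 0.6036
S₂/S₁ = e^0.6036 ≈ 1.829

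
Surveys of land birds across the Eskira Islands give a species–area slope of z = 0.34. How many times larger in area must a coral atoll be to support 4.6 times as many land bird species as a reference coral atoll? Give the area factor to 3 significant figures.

(A₂/A₁)^0.34 = 4.6, so A₂/A₁ = 4.6^(1/0.34) = 4.6^2.941
ln(A₂/A₁) = ln 4.6 / 0.34 = 1.5261 / 0.34 = 4.4884
A₂/A₁ = e^4.4884 ≈ 88.98

89.0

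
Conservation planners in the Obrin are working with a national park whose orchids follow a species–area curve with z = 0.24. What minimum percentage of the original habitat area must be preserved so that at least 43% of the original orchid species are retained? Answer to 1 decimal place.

Need (A_new/A_old)^0.24 = 0.43, so A_new/A_old = 0.43^(1/0.24) = 0.43^4.167
ln(A_new/A_old) = ln 0.43 / 0.24 = -0.8440 / 0.24 = -3.5165
A_new/A_old = e^-3.5165 ≈ 0.0297

3.0%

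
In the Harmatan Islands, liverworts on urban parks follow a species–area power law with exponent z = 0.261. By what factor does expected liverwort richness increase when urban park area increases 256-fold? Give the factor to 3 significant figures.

S₂/S₁ = (A₂/A₁)^z = 256^0.261
ln(S₂/S₁) = 0.261 × ln 256 = 0.261 × 5.5452 = 1.4473
S₂/S₁ = e^1.4473 ≈ 4.252

4.25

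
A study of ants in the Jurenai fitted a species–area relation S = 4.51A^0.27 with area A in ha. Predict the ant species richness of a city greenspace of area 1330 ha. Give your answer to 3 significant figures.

31.4

S = 4.51 × 1330^0.27
ln S = ln 4.51 + 0.27 × ln 1330 = 1.5063 + 0.27 × 7.1929 = 3.4484
S = e^3.4484 ≈ 31.45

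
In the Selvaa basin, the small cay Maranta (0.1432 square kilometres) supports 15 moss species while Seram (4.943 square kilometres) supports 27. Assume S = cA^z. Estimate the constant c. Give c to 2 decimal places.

20.71

z = ln(S₂/S₁) / ln(A₂/A₁) = ln(27/15) / ln(4.943/0.1432) = 0.5878 / 3.5415 = 0.1660
c = S₁ / A₁^z = 15 / 0.1432^0.1660 = 15 / 0.7243 = 20.71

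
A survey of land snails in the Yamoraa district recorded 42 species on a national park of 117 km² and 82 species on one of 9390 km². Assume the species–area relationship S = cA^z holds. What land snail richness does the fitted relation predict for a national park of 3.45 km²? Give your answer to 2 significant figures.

z = ln(82/42) / ln(9390/117) = 0.6690 / 4.3852 = 0.1526
c = 42 / 117^0.1526 = 42 / 2.068 = 20.31
S₃ = 20.31 × 3.45^0.1526 = 20.31 × 1.208 ≈ 24.53

25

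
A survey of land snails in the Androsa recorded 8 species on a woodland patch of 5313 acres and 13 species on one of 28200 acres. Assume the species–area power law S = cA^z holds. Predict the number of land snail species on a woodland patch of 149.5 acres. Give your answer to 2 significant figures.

2.8

z = ln(13/8) / ln(28200/5313) = 0.4855 / 1.6692 = 0.2909
c = 8 / 5313^0.2909 = 8 / 12.12 = 0.6599
S₃ = 0.6599 × 149.5^0.2909 = 0.6599 × 4.291 ≈ 2.832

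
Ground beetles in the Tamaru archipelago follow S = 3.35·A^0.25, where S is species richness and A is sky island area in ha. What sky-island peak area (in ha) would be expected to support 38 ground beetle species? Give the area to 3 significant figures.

16600 ha

38 = 3.35 × A^0.25  ⇒  A^0.25 = 38/3.35 = 11.34
ln A = ln(11.34) / 0.25 = 2.4286 / 0.25 = 9.7145
A = e^9.7145 ≈ 16556 ha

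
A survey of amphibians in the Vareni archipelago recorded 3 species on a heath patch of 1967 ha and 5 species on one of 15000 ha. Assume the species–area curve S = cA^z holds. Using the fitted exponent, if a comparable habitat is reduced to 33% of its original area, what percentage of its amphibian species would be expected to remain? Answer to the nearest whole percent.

76%

z = ln(5/3) / ln(15000/1967) = 0.5108 / 2.0315 = 0.2514
S_new/S_old = (A_new/A_old)^z = 0.33^0.2514 = exp(0.2514 × -1.1087) = 0.7567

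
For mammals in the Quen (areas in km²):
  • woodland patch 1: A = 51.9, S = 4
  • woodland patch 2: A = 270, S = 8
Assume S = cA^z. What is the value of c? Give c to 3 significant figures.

0.761

z = ln(S₂/S₁) / ln(A₂/A₁) = ln(8/4) / ln(270/51.9) = 0.6931 / 1.6491 = 0.4203
c = S₁ / A₁^z = 4 / 51.9^0.4203 = 4 / 5.259 = 0.7606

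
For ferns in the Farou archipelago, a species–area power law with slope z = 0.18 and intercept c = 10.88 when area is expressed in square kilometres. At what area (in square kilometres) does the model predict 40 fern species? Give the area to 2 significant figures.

1400 square kilometres

40 = 10.88 × A^0.18  ⇒  A^0.18 = 40/10.88 = 3.676
ln A = ln(3.676) / 0.18 = 1.3020 / 0.18 = 7.2331
A = e^7.2331 ≈ 1384 square kilometres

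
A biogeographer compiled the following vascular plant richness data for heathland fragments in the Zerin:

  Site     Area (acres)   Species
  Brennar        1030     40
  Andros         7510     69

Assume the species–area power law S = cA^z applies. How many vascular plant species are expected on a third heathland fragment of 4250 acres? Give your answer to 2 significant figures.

59

z = ln(69/40) / ln(7510/1030) = 0.5452 / 1.9867 = 0.2744
c = 40 / 1030^0.2744 = 40 / 6.712 = 5.96
S₃ = 5.96 × 4250^0.2744 = 5.96 × 9.903 ≈ 59.02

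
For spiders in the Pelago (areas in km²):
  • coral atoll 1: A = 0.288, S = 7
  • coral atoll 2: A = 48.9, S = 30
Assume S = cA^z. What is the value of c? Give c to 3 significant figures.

z = ln(S₂/S₁) / ln(A₂/A₁) = ln(30/7) / ln(48.9/0.288) = 1.4553 / 5.1346 = 0.2834
c = S₁ / A₁^z = 7 / 0.288^0.2834 = 7 / 0.7027 = 9.961

9.96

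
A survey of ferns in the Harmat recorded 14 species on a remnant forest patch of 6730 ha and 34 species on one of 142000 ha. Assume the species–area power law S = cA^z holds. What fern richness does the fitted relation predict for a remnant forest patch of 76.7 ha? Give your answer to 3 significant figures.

z = ln(34/14) / ln(142000/6730) = 0.8873 / 3.0493 = 0.2910
c = 14 / 6730^0.2910 = 14 / 13 = 1.077
S₃ = 1.077 × 76.7^0.2910 = 1.077 × 3.536 ≈ 3.808

3.81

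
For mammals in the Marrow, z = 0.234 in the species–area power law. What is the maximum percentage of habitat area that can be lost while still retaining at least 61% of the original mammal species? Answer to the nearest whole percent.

Need (A_new/A_old)^0.234 = 0.61, so A_new/A_old = 0.61^(1/0.234) = 0.61^4.274
ln(A_new/A_old) = ln 0.61 / 0.234 = -0.4943 / 0.234 = -2.1124
A_new/A_old = e^-2.1124 ≈ 0.121
Fraction that can be lost = 1 − 0.121 = 0.879

88%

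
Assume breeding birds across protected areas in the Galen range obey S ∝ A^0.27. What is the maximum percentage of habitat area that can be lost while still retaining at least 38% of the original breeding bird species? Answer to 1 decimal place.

Need (A_new/A_old)^0.27 = 0.38, so A_new/A_old = 0.38^(1/0.27) = 0.38^3.704
ln(A_new/A_old) = ln 0.38 / 0.27 = -0.9676 / 0.27 = -3.5836
A_new/A_old = e^-3.5836 ≈ 0.02777
Fraction that can be lost = 1 − 0.02777 = 0.9722

97.2%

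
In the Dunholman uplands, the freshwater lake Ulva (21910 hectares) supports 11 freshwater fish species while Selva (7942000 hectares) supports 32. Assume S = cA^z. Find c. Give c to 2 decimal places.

1.80

z = ln(S₂/S₁) / ln(A₂/A₁) = ln(32/11) / ln(7942000/21910) = 1.0678 / 5.8930 = 0.1812
c = S₁ / A₁^z = 11 / 21910^0.1812 = 11 / 6.117 = 1.798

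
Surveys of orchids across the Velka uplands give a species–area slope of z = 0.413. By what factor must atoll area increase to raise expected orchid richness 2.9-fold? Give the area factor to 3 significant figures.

(A₂/A₁)^0.413 = 2.9, so A₂/A₁ = 2.9^(1/0.413) = 2.9^2.421
ln(A₂/A₁) = ln 2.9 / 0.413 = 1.0647 / 0.413 = 2.5780
A₂/A₁ = e^2.5780 ≈ 13.17

13.2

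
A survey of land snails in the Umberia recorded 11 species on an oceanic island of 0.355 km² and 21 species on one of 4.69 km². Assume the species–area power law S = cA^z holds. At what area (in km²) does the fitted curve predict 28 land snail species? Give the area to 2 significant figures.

z = ln(21/11) / ln(4.69/0.355) = 0.6466 / 2.5811 = 0.2505
c = 11 / 0.355^0.2505 = 11 / 0.7715 = 14.26
A = (28/14.26)^(1/0.2505) ⇒ ln A = ln(1.964)/0.2505 = 2.6937
A = e^2.6937 ≈ 14.79 km²

15 km²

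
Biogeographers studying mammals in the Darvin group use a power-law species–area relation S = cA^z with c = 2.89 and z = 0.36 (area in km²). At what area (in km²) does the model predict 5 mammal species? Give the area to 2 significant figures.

5 = 2.89 × A^0.36  ⇒  A^0.36 = 5/2.89 = 1.73
ln A = ln(1.73) / 0.36 = 0.5482 / 0.36 = 1.5227
A = e^1.5227 ≈ 4.585 km²

4.6 km²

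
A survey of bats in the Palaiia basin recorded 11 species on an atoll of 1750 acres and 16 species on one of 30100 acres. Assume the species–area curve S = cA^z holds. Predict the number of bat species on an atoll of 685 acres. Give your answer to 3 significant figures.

z = ln(16/11) / ln(30100/1750) = 0.3747 / 2.8449 = 0.1317
c = 11 / 1750^0.1317 = 11 / 2.674 = 4.114
S₃ = 4.114 × 685^0.1317 = 4.114 × 2.363 ≈ 9.722

9.72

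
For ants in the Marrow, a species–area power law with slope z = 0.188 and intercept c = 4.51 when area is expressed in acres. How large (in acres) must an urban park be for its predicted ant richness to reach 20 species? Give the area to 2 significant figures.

20 = 4.51 × A^0.188  ⇒  A^0.188 = 20/4.51 = 4.435
ln A = ln(4.435) / 0.188 = 1.4894 / 0.188 = 7.9225
A = e^7.9225 ≈ 2759 acres

2800 acres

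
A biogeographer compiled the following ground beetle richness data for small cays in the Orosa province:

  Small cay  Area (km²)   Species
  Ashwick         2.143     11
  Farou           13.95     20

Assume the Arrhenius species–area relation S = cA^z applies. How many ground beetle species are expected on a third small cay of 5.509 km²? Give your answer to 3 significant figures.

14.9

z = ln(20/11) / ln(13.95/2.143) = 0.5978 / 1.8733 = 0.3191
c = 11 / 2.143^0.3191 = 11 / 1.275 = 8.625
S₃ = 8.625 × 5.509^0.3191 = 8.625 × 1.724 ≈ 14.87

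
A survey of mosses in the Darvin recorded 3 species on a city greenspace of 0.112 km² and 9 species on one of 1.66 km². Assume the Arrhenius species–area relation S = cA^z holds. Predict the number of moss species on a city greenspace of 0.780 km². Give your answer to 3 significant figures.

6.62

z = ln(9/3) / ln(1.66/0.112) = 1.0986 / 2.6961 = 0.4075
c = 3 / 0.112^0.4075 = 3 / 0.4098 = 7.321
S₃ = 7.321 × 0.78^0.4075 = 7.321 × 0.9037 ≈ 6.616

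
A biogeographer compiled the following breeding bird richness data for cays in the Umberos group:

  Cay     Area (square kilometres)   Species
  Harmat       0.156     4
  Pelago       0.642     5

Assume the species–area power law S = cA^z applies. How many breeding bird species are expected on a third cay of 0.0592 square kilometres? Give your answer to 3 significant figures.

3.43

z = ln(5/4) / ln(0.642/0.156) = 0.2231 / 1.4147 = 0.1577
c = 4 / 0.156^0.1577 = 4 / 0.746 = 5.362
S₃ = 5.362 × 0.0592^0.1577 = 5.362 × 0.6403 ≈ 3.433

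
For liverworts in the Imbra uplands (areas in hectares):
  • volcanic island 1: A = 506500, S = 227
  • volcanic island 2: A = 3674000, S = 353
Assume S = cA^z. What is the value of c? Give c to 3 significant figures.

z = ln(S₂/S₁) / ln(A₂/A₁) = ln(353/227) / ln(3674000/506500) = 0.4415 / 1.9815 = 0.2228
c = S₁ / A₁^z = 227 / 506500^0.2228 = 227 / 18.67 = 12.16

12.2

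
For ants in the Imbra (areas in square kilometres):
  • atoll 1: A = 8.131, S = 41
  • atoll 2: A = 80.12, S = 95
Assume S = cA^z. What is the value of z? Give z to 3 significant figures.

0.367

Taking logs: ln S = ln c + z ln A, so z = (ln S₂ − ln S₁)/(ln A₂ − ln A₁).
z = ln(95/41) / ln(80.12/8.131) = ln(2.317) / ln(9.854) = 0.8403 / 2.2878 = 0.3673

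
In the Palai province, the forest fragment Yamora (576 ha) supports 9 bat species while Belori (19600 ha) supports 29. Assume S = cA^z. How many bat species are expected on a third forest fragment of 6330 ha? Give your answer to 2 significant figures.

z = ln(29/9) / ln(19600/576) = 1.1701 / 3.5272 = 0.3317
c = 9 / 576^0.3317 = 9 / 8.236 = 1.093
S₃ = 1.093 × 6330^0.3317 = 1.093 × 18.24 ≈ 19.93

20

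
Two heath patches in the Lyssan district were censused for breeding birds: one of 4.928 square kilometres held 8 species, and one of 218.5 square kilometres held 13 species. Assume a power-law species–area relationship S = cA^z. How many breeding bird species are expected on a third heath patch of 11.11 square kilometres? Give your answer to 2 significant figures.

z = ln(13/8) / ln(218.5/4.928) = 0.4855 / 3.7919 = 0.1280
c = 8 / 4.928^0.1280 = 8 / 1.227 = 6.522
S₃ = 6.522 × 11.11^0.1280 = 6.522 × 1.361 ≈ 8.878

8.9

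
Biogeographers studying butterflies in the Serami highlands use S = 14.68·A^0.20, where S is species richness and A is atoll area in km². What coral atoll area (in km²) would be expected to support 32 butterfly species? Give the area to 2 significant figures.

49 km²

32 = 14.68 × A^0.2  ⇒  A^0.2 = 32/14.68 = 2.18
ln A = ln(2.18) / 0.2 = 0.7792 / 0.2 = 3.8962
A = e^3.8962 ≈ 49.22 km²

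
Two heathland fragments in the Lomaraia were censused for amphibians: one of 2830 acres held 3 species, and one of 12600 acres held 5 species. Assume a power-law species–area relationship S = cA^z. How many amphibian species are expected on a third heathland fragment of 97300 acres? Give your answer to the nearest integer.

z = ln(5/3) / ln(12600/2830) = 0.5108 / 1.4934 = 0.3421
c = 3 / 2830^0.3421 = 3 / 15.16 = 0.1979
S₃ = 0.1979 × 97300^0.3421 = 0.1979 × 50.84 ≈ 10.06

10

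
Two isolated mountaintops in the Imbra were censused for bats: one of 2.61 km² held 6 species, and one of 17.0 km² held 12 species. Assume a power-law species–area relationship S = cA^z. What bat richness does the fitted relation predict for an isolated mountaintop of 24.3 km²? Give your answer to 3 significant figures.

z = ln(12/6) / ln(17/2.61) = 0.6931 / 1.8739 = 0.3699
c = 6 / 2.61^0.3699 = 6 / 1.426 = 4.208
S₃ = 4.208 × 24.3^0.3699 = 4.208 × 3.255 ≈ 13.7

13.7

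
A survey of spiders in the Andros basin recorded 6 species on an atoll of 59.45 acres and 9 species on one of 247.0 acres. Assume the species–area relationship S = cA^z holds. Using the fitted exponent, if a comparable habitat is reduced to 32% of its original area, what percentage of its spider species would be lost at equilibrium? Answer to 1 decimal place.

z = ln(9/6) / ln(247/59.45) = 0.4055 / 1.4243 = 0.2847
S_new/S_old = (A_new/A_old)^z = 0.32^0.2847 = exp(0.2847 × -1.1394) = 0.723
Fraction lost = 1 − 0.723 = 0.277

27.7%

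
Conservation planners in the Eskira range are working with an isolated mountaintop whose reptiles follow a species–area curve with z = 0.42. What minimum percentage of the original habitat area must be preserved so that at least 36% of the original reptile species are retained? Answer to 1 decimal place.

Need (A_new/A_old)^0.42 = 0.36, so A_new/A_old = 0.36^(1/0.42) = 0.36^2.381
ln(A_new/A_old) = ln 0.36 / 0.42 = -1.0217 / 0.42 = -2.4325
A_new/A_old = e^-2.4325 ≈ 0.08782

8.8%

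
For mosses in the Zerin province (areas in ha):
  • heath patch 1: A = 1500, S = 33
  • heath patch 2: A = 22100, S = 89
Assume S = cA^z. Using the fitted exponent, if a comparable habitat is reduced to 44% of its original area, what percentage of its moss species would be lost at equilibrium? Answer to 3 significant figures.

26.1%

z = ln(89/33) / ln(22100/1500) = 0.9921 / 2.6901 = 0.3688
S_new/S_old = (A_new/A_old)^z = 0.44^0.3688 = exp(0.3688 × -0.8210) = 0.7388
Fraction lost = 1 − 0.7388 = 0.2612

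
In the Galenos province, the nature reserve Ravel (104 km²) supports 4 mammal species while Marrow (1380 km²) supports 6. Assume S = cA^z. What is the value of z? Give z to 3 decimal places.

0.157

Taking logs: ln S = ln c + z ln A, so z = (ln S₂ − ln S₁)/(ln A₂ − ln A₁).
z = ln(6/4) / ln(1380/104) = ln(1.5) / ln(13.27) = 0.4055 / 2.5854 = 0.1568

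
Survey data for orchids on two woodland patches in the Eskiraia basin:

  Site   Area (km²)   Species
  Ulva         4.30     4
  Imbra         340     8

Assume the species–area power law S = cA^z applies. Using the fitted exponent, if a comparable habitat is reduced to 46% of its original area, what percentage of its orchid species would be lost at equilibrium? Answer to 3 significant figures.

z = ln(8/4) / ln(340/4.3) = 0.6931 / 4.3703 = 0.1586
S_new/S_old = (A_new/A_old)^z = 0.46^0.1586 = exp(0.1586 × -0.7765) = 0.8841
Fraction lost = 1 − 0.8841 = 0.1159

11.6%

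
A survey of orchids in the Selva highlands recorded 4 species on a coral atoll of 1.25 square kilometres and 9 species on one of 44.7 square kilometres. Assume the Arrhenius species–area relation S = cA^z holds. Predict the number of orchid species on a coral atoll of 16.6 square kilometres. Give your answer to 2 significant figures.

7.2

z = ln(9/4) / ln(44.7/1.25) = 0.8109 / 3.5768 = 0.2267
c = 4 / 1.25^0.2267 = 4 / 1.052 = 3.803
S₃ = 3.803 × 16.6^0.2267 = 3.803 × 1.891 ≈ 7.19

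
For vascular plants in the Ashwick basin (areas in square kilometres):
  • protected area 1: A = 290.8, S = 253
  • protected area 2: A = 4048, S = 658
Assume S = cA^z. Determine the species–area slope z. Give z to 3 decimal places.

Taking logs: ln S = ln c + z ln A, so z = (ln S₂ − ln S₁)/(ln A₂ − ln A₁).
z = ln(658/253) / ln(4048/290.8) = ln(2.601) / ln(13.92) = 0.9558 / 2.6333 = 0.3630

0.363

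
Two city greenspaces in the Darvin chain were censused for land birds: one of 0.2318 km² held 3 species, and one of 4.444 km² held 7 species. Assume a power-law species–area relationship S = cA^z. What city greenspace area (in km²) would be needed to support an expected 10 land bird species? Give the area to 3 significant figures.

z = ln(7/3) / ln(4.444/0.2318) = 0.8473 / 2.9534 = 0.2869
c = 3 / 0.2318^0.2869 = 3 / 0.6574 = 4.563
A = (10/4.563)^(1/0.2869) ⇒ ln A = ln(2.191)/0.2869 = 2.7348
A = e^2.7348 ≈ 15.41 km²

15.4 km²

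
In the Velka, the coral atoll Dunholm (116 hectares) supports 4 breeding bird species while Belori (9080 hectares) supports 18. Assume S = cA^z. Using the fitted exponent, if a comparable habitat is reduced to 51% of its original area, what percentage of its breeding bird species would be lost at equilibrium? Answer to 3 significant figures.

z = ln(18/4) / ln(9080/116) = 1.5041 / 4.3602 = 0.3450
S_new/S_old = (A_new/A_old)^z = 0.51^0.3450 = exp(0.3450 × -0.6733) = 0.7927
Fraction lost = 1 − 0.7927 = 0.2073

20.7%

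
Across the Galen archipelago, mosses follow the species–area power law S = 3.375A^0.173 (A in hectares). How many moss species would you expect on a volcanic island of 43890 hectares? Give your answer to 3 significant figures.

21.4

S = 3.375 × 43890^0.173
ln S = ln 3.375 + 0.173 × ln 43890 = 1.2164 + 0.173 × 10.6894 = 3.0657
S = e^3.0657 ≈ 21.45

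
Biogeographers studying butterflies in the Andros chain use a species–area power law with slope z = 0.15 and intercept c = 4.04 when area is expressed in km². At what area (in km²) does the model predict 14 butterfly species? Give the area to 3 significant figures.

3970 km²

14 = 4.04 × A^0.15  ⇒  A^0.15 = 14/4.04 = 3.465
ln A = ln(3.465) / 0.15 = 1.2428 / 0.15 = 8.2854
A = e^8.2854 ≈ 3966 km²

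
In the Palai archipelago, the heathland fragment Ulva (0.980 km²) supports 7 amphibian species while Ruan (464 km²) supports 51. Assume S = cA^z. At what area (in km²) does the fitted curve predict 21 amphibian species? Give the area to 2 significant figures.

z = ln(51/7) / ln(464/0.98) = 1.9859 / 6.1601 = 0.3224
c = 7 / 0.98^0.3224 = 7 / 0.9935 = 7.046
A = (21/7.046)^(1/0.3224) ⇒ ln A = ln(2.981)/0.3224 = 3.3876
A = e^3.3876 ≈ 29.59 km²

30 km²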